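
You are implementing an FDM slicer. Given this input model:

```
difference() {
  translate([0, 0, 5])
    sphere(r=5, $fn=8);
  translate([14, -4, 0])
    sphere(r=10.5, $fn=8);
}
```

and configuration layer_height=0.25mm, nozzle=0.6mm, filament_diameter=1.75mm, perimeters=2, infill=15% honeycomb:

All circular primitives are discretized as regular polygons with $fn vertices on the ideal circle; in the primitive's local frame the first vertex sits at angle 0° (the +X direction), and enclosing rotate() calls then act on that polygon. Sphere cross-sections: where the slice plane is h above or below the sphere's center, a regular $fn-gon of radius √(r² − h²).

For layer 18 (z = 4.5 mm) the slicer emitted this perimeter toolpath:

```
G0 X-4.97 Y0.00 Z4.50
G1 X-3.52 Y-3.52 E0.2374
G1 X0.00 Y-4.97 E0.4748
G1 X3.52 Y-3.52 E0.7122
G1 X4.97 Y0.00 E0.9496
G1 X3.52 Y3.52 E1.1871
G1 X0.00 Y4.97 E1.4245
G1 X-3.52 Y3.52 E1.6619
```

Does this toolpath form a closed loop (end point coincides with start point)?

Start point (G0): (-4.97, 0.00). End point (last G1): the path does not return to the start — open.

no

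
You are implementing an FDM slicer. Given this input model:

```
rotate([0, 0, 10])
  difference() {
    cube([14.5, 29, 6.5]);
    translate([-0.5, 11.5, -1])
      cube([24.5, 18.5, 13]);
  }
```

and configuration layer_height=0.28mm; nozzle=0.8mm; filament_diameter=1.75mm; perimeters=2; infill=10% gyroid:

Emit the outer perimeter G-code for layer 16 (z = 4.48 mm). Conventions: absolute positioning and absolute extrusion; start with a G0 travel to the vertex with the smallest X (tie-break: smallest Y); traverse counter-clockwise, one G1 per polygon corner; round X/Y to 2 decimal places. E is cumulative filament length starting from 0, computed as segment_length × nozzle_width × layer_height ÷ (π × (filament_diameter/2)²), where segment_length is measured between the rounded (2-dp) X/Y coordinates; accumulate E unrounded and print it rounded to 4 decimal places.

At z = 4.48 mm: the cube (footprint 14.5×29) is included at this height; the 24.5×18.5 cube at (-0.5, 11.5) contributes its full rectangle; Taking the first minus the rest: starting from the 14.5×29 cube, the 24.5×18.5 cube at (-0.5, 11.5) partially overlaps it — only the 253.75 mm² overlap (of its 453.25 mm²) is removed, clipping the outline — 1 connected region; (whole slice rotated 10° about Z — lengths, areas and connectivity unchanged). The outline is a single polygon with 4 vertices. Extrusion per mm of travel: 0.8 × 0.28 / (π × 0.875²) = 0.093128. Accumulating E over each segment gives final E = 4.8427.

G0 X-2.00 Y11.33 Z4.48
G1 X0.00 Y0.00 E1.0715
G1 X14.28 Y2.52 E2.4219
G1 X12.28 Y13.84 E3.4924
G1 X-2.00 Y11.33 E4.8427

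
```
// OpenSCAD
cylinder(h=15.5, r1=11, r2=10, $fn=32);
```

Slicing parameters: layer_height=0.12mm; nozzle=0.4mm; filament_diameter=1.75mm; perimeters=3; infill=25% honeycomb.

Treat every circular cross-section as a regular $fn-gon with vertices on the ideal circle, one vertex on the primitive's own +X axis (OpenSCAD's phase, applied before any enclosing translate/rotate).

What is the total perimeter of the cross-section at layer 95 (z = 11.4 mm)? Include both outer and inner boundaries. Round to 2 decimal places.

At z = 11.4 mm: the cone (r1=11→r2=10) has section circumradius 10.265 here — a regular 32-gon (perimeter = 2·32·10.265·sin(180°/32) = 64.39 mm). Overall, the cross-section is a single solid region. Total boundary length (outer) = 64.39 mm.

64.39 mm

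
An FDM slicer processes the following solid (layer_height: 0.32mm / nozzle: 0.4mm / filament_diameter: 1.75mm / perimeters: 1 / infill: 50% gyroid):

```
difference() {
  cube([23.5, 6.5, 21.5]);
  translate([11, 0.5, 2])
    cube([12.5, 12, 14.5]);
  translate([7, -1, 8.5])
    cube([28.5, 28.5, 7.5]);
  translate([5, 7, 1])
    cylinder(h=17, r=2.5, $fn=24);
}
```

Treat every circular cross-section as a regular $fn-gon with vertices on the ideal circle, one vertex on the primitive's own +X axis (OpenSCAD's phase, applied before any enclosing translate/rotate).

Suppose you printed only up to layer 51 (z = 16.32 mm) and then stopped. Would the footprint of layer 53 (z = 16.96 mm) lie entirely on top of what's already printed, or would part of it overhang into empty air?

part overhangs

Compare the two slices. At z = 16.32: the cube is present — its section is the full 23.5×6.5 rectangle (area 152.75 mm²); the 12.5×12 cube at (11, 0.5) contributes its full rectangle (area 150.00 mm²); the cube at (7, -1) does not reach this height (z outside [8.5, 16]); the r=2.5 cylinder at (5, 7) gives a regular 24-gon of circumradius 2.5 (constant along its height) (area = (24/2)·2.500²·sin(360°/24) = 19.41 mm²); Subtracting the remaining from the first: starting from the 23.5×6.5 cube (152.75 mm²), the 12.5×12 cube at (11, 0.5) partially overlaps it — only the 75.00 mm² overlap (of its 150.00 mm²) is removed, clipping the outline; the r=2.5 cylinder at (5, 7) partially overlaps it — only the 7.24 mm² overlap (of its 19.41 mm²) is removed, clipping the outline — area = 70.51 mm². At z = 16.96: the 23.5×6.5 cube contributes its full rectangle (area 152.75 mm²); the cube at (11, 0.5) is not intersected at this z (z outside [2, 16.5]); the cube at (7, -1) is not intersected at this z (z outside [8.5, 16]); the cylinder at (5, 7): section is a regular 24-gon, circumradius r=2.5 (area = (24/2)·2.500²·sin(360°/24) = 19.41 mm²); Subtracting the remaining from the first: starting from the 23.5×6.5 cube (152.75 mm²), the r=2.5 cylinder at (5, 7) partially overlaps it — only the 7.24 mm² overlap (of its 19.41 mm²) is removed, clipping the outline — area = 145.51 mm². Checking containment: at z = 16.96 the cross-section extends beyond the z = 16.32 cross-section by about 75.00 mm².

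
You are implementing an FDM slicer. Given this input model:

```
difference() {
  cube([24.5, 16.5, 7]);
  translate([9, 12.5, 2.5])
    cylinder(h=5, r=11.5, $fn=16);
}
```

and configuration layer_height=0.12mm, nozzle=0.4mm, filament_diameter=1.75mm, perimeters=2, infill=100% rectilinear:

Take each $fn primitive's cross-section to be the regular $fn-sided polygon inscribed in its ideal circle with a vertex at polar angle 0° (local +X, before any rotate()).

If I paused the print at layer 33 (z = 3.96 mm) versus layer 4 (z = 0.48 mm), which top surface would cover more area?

Layer 33 (z = 3.96): the cube is present — its section is the full 24.5×16.5 rectangle (area 404.25 mm²); the cylinder at (9, 12.5): section is a regular 16-gon, circumradius r=11.5 (area = (16/2)·11.500²·sin(360°/16) = 404.88 mm²); Taking the first minus the rest: starting from the 24.5×16.5 cube (404.25 mm²), the r=11.5 cylinder at (9, 12.5) partially overlaps it — only the 271.80 mm² overlap (of its 404.88 mm²) is removed, clipping the outline — area = 132.45 mm². So its area = 132.45 mm². Layer 4 (z = 0.48): the cube is present — its section is the full 24.5×16.5 rectangle (area 404.25 mm²); the cylinder at (9, 12.5) is not intersected at this z (z outside [2.5, 7.5]); After the difference (first − rest): none of the subtracted shapes is present at this height, so the 24.5×16.5 cube is unchanged — area = 404.25 mm². So its area = 404.25 mm². Layer 4 is larger (404.25 vs 132.45 mm²).

layer 4 (z = 0.48 mm)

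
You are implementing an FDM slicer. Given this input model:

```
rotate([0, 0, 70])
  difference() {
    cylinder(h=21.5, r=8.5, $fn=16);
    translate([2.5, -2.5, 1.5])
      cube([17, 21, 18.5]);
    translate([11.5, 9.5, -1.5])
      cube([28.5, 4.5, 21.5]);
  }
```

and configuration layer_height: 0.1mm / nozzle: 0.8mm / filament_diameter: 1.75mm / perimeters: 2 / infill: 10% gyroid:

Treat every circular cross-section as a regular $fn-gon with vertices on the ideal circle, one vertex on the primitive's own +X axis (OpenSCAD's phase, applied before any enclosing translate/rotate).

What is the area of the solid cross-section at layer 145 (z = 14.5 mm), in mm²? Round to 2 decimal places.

At z = 14.5 mm: the cylinder: section is a regular 16-gon, circumradius r=8.5 (area = (16/2)·8.500²·sin(360°/16) = 221.19 mm²); the cube at (2.5, -2.5) (footprint 17×21) is included at this height (area 357.00 mm²); the cube at (11.5, 9.5) (footprint 28.5×4.5) is included at this height (area 128.25 mm²); Subtracting the remaining from the first: starting from the r=8.5 cylinder (221.19 mm²), the 17×21 cube at (2.5, -2.5) partially overlaps it — only the 49.05 mm² overlap (of its 357.00 mm²) is removed, clipping the outline; the 28.5×4.5 cube at (11.5, 9.5) misses the remaining region (no effect) — area = 172.14 mm²; (whole slice rotated 70° about Z — lengths, areas and connectivity unchanged). Overall, the cross-section is a single solid region. Net area = 172.14 mm².

172.14 mm²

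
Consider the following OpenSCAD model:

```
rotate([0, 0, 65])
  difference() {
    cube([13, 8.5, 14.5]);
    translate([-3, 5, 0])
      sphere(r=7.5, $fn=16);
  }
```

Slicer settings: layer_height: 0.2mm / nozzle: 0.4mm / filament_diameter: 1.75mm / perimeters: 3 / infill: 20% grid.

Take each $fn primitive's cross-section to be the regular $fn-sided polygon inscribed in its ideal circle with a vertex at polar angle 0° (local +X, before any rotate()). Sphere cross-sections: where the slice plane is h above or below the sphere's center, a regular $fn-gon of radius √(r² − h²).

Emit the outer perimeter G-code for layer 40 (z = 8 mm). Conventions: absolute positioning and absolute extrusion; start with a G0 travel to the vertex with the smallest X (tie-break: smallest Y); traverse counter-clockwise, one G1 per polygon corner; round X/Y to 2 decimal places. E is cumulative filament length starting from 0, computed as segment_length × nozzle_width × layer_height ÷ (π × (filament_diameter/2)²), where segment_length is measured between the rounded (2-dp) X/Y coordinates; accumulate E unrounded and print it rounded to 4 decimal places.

G0 X-7.70 Y3.59 Z8.00
G1 X0.00 Y0.00 E0.2826
G1 X5.49 Y11.78 E0.7148
G1 X-2.21 Y15.37 E0.9974
G1 X-7.70 Y3.59 E1.4297

At z = 8 mm: the 13×8.5 cube contributes its full rectangle; the sphere at (-3, 5) does not reach this height (|z−center|=8.000 > r=7.5); Subtracting the remaining from the first: none of the subtracted shapes is present at this height, so the 13×8.5 cube is unchanged — 1 connected region; (whole slice rotated 65° about Z — lengths, areas and connectivity unchanged). The outline is a single polygon with 4 vertices. Extrusion per mm of travel: 0.4 × 0.2 / (π × 0.875²) = 0.033260. Accumulating E over each segment gives final E = 1.4297.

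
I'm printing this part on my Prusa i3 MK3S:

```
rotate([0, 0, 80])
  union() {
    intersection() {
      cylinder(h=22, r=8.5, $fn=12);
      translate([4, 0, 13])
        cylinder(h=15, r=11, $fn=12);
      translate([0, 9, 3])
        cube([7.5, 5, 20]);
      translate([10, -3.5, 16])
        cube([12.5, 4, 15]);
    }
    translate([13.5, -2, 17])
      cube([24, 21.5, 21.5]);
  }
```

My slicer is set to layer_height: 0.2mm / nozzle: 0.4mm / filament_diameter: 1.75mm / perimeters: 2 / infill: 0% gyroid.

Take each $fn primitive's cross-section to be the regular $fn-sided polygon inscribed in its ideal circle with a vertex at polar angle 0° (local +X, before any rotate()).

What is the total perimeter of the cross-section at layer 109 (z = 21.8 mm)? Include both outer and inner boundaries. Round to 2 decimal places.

91.00 mm

At z = 21.8 mm: the cylinder: section is a regular 12-gon, circumradius r=8.5 (perimeter = 2·12·8.500·sin(180°/12) = 52.80 mm); the cylinder at (4, 0): section is a regular 12-gon, circumradius r=11 (perimeter = 2·12·11.000·sin(180°/12) = 68.33 mm); the cube at (0, 9) (footprint 7.5×5) is included at this height (perimeter 25.00 mm); the cube at (10, -3.5) is present — its section is the full 12.5×4 rectangle (perimeter 33.00 mm); Keeping only the common overlap: the r=11 cylinder at (4, 0) partially overlaps the r=8.5 cylinder; clipping to the common part keeps 199.09 mm²; the 7.5×5 cube at (0, 9) does not overlap the running intersection (empty); the 12.5×4 cube at (10, -3.5) does not overlap the running intersection (empty) — nothing remains; the 24×21.5 cube at (13.5, -2) contributes its full rectangle (perimeter 91.00 mm); Combining (union): only the 24×21.5 cube at (13.5, -2) is present, so the union is just that shape — boundary = 91.00 mm; (rotated 80° about Z; rotation is an isometry so areas/perimeters/island counts are preserved). Overall, the cross-section is a single solid region. Total boundary length (outer) = 91.00 mm.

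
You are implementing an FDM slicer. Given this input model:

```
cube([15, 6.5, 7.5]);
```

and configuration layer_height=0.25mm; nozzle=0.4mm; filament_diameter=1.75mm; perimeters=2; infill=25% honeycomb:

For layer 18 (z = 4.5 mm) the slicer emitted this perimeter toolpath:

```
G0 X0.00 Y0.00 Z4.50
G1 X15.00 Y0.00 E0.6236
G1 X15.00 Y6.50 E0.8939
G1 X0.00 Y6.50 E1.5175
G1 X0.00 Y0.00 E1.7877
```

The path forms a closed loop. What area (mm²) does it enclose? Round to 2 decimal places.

97.50 mm²

Apply the shoelace formula to the sequence of (X, Y) vertices; enclosed area = 97.50 mm².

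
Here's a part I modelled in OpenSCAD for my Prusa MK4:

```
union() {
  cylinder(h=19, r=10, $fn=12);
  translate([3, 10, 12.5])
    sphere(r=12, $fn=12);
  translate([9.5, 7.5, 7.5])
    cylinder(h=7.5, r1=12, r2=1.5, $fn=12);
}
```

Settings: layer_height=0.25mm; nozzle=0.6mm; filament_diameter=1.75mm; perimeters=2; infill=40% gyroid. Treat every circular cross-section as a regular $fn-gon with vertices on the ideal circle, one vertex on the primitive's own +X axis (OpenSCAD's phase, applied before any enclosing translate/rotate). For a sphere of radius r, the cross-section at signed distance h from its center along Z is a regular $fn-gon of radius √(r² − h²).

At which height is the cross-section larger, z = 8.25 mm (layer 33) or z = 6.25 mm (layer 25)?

Layer 33 (z = 8.25): the r=10 cylinder gives a regular 12-gon of circumradius 10 (constant along its height) (area = (12/2)·10.000²·sin(360°/12) = 300.00 mm²); the r=12 sphere at (3, 10) contributes a regular 12-gon of circumradius √(12²−4.25²) = 11.222 (area = (12/2)·11.222²·sin(360°/12) = 377.81 mm²); the cone at (9.5, 7.5) (r1=12→r2=1.5) has section circumradius 10.950 here — a regular 12-gon (area = (12/2)·10.950²·sin(360°/12) = 359.71 mm²); Combining (union): the regions partially overlap — summed areas 1037.52 mm² minus the doubly-counted overlap 365.61 mm² gives 671.91 mm² — area = 671.91 mm². So its area = 671.91 mm². Layer 25 (z = 6.25): the r=10 cylinder contributes a regular 12-gon of circumradius 10 (area = (12/2)·10.000²·sin(360°/12) = 300.00 mm²); the r=12 sphere at (3, 10) slices to a regular 12-gon of circumradius 10.244 (√(r²−h²) with h=6.25 from center) (area = (12/2)·10.244²·sin(360°/12) = 314.81 mm²); the cone at (9.5, 7.5) is absent (z outside [7.5, 15]); Taking the union: the regions partially overlap — summed areas 614.81 mm² minus the doubly-counted overlap 110.99 mm² gives 503.82 mm² — area = 503.82 mm². So its area = 503.82 mm². Layer 33 is larger (671.91 vs 503.82 mm²).

layer 33 (z = 8.25 mm)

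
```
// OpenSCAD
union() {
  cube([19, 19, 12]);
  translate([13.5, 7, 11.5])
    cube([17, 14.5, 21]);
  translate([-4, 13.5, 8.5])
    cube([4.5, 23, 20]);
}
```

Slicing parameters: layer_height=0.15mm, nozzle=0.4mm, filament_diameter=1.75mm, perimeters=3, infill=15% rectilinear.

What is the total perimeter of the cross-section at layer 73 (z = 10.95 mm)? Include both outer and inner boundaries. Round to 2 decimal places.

119.00 mm

At z = 10.95 mm: the cube (footprint 19×19) is included at this height (perimeter 76.00 mm); the cube at (13.5, 7) is absent (z outside [11.5, 32.5]); the 4.5×23 cube at (-4, 13.5) contributes its full rectangle (perimeter 55.00 mm); Merging all regions: the regions partially overlap (shared area 2.75 mm²), so the edge portions inside another operand are dropped and the merged outline is re-measured after clipping — boundary = 119.00 mm. Overall, the cross-section is a single solid region. Total boundary length (outer) = 119.00 mm.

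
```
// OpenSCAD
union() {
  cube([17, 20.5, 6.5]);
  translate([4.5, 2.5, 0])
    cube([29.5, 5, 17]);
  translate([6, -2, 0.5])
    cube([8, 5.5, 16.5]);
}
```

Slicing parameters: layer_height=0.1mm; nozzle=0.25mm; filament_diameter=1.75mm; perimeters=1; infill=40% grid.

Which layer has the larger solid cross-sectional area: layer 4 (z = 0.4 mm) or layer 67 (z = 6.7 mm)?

Layer 4 (z = 0.4): the cube (footprint 17×20.5) is included at this height (area 348.50 mm²); the cube at (4.5, 2.5) is present — its section is the full 29.5×5 rectangle (area 147.50 mm²); the cube at (6, -2) is absent (z outside [0.5, 17]); Taking the union: the regions partially overlap — summed areas 496.00 mm² minus the doubly-counted overlap 62.50 mm² gives 433.50 mm² — area = 433.50 mm². So its area = 433.50 mm². Layer 67 (z = 6.7): the cube is not intersected at this z (z outside [0, 6.5]); the cube at (4.5, 2.5) is present — its section is the full 29.5×5 rectangle (area 147.50 mm²); the cube at (6, -2) is present — its section is the full 8×5.5 rectangle (area 44.00 mm²); Combining (union): the regions partially overlap — summed areas 191.50 mm² minus the doubly-counted overlap 8.00 mm² gives 183.50 mm² — area = 183.50 mm². So its area = 183.50 mm². Layer 4 is larger (433.50 vs 183.50 mm²).

layer 4 (z = 0.4 mm)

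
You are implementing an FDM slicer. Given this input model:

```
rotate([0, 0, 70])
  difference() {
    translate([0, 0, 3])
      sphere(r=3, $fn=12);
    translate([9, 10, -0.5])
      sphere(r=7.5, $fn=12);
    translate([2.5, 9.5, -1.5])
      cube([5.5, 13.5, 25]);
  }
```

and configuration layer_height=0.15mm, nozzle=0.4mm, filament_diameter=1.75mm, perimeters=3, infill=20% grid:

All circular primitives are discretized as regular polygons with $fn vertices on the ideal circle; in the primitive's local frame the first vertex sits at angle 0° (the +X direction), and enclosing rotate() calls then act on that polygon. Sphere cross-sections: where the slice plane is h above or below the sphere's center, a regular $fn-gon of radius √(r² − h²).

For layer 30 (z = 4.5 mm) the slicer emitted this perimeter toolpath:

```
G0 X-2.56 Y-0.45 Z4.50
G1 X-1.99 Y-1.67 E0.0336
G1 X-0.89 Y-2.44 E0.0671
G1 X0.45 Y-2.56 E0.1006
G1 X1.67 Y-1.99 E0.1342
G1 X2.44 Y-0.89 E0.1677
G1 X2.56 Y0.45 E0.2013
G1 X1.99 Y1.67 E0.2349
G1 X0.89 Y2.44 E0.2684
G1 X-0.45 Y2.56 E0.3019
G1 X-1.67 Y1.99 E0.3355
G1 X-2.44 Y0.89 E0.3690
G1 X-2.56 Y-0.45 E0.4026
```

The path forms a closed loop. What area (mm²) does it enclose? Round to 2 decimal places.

20.25 mm²

Apply the shoelace formula to the sequence of (X, Y) vertices; enclosed area = 20.25 mm².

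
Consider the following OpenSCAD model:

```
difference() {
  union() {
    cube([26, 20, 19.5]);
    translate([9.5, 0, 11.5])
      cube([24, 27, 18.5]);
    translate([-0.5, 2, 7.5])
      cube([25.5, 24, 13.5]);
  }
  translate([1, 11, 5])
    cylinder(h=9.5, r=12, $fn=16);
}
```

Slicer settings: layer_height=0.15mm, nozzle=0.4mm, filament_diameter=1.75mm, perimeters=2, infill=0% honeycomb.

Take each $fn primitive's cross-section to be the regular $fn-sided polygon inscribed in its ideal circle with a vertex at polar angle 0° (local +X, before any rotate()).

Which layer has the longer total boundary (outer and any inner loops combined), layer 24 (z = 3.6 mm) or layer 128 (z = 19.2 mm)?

Layer 24 (z = 3.6): the cube (footprint 26×20) is included at this height (perimeter 92.00 mm); the cube at (9.5, 0) does not reach this height (z outside [11.5, 30]); the cube at (-0.5, 2) is not intersected at this z (z outside [7.5, 21]); Taking the union: only the 26×20 cube is present, so the union is just that shape — boundary = 92.00 mm; the cylinder at (1, 11) is not intersected at this z (z outside [5, 14.5]); After the difference (first − rest): none of the subtracted shapes is present at this height, so the result so far is unchanged — boundary = 92.00 mm. So its perimeter = 92.00 mm. Layer 128 (z = 19.2): the cube is present — its section is the full 26×20 rectangle (perimeter 92.00 mm); the cube at (9.5, 0) (footprint 24×27) is included at this height (perimeter 102.00 mm); the cube at (-0.5, 2) (footprint 25.5×24) is included at this height (perimeter 99.00 mm); Combining (union): the regions partially overlap (shared area 873.00 mm²), so the edge portions inside another operand are dropped and the merged outline is re-measured after clipping — boundary = 122.00 mm; the cylinder at (1, 11) does not reach this height (z outside [5, 14.5]); Taking the first minus the rest: none of the subtracted shapes is present at this height, so that combined region is unchanged — boundary = 122.00 mm. So its perimeter = 122.00 mm. Layer 128 is larger (122.00 vs 92.00 mm).

layer 128 (z = 19.2 mm)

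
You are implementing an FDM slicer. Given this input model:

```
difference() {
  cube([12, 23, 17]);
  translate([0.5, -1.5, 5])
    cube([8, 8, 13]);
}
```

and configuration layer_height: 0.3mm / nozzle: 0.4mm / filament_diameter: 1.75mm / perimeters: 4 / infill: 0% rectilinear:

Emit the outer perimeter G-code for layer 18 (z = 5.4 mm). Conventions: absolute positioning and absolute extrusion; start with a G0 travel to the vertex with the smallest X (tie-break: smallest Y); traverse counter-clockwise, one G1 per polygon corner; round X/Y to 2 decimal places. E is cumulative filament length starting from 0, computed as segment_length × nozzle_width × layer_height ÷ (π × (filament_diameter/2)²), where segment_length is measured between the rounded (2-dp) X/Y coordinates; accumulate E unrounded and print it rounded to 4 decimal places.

G0 X0.00 Y0.00 Z5.40
G1 X0.50 Y0.00 E0.0249
G1 X0.50 Y6.50 E0.3492
G1 X8.50 Y6.50 E0.7484
G1 X8.50 Y0.00 E1.0726
G1 X12.00 Y0.00 E1.2473
G1 X12.00 Y23.00 E2.3947
G1 X0.00 Y23.00 E2.9934
G1 X0.00 Y0.00 E4.1409

At z = 5.4 mm: the 12×23 cube contributes its full rectangle; the 8×8 cube at (0.5, -1.5) contributes its full rectangle; After the difference (first − rest): starting from the 12×23 cube, the 8×8 cube at (0.5, -1.5) partially overlaps it — only the 52.00 mm² overlap (of its 64.00 mm²) is removed, clipping the outline — 1 connected region. The outline is a single polygon with 8 vertices. Extrusion per mm of travel: 0.4 × 0.3 / (π × 0.875²) = 0.049890. Accumulating E over each segment gives final E = 4.1409.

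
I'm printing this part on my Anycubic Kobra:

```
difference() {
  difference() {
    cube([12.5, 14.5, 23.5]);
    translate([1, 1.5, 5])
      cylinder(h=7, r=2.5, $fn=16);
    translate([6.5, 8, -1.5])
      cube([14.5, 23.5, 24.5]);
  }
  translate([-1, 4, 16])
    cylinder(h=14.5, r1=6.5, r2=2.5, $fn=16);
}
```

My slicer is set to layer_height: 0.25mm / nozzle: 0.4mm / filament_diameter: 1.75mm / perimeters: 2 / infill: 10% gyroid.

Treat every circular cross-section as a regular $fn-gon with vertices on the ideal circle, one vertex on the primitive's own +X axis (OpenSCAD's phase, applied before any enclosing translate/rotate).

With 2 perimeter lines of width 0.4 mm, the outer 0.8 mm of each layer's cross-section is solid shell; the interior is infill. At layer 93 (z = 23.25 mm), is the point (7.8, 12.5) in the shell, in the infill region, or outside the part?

infill

At z = 23.25 mm: the cube (footprint 12.5×14.5) is included at this height; the cylinder at (1, 1.5) is absent (z outside [5, 12]); the cube at (6.5, 8) is absent (z outside [-1.5, 23]); Subtracting the remaining from the first: none of the subtracted shapes is present at this height, so the 12.5×14.5 cube is unchanged — 1 connected region; the cone at (-1, 4) contributes a regular 16-gon of circumradius 4.500 (interpolated between r1=6.5 and r2=2.5 at t=0.500); After the difference (first − rest): starting from that combined region, the cone at (-1, 4) partially overlaps it — only the 22.01 mm² overlap (of its 61.99 mm²) is removed, clipping the outline — 1 connected region. Overall, the cross-section is a single solid region. The nearest boundary edge runs (0.00, 14.50)→(12.50, 14.50); distance from the point to it = 2.00 mm. The point is inside the cross-section and 2.00 mm from the nearest boundary — more than the 0.8 mm shell width (2 × 0.4), so it's in the infill interior.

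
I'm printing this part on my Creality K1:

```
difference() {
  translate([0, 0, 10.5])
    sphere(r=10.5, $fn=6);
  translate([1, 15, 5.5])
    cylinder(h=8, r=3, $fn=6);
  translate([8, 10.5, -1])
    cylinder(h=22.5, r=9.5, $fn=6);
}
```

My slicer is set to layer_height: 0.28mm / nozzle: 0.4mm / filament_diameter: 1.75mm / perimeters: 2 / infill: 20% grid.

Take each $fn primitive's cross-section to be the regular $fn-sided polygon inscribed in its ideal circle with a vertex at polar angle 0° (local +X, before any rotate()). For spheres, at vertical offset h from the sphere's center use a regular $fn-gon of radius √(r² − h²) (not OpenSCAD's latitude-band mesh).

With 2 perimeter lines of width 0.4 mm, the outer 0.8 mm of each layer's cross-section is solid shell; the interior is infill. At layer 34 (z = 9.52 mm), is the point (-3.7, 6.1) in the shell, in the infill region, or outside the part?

infill

At z = 9.52 mm: the r=10.5 sphere slices to a regular 6-gon of circumradius 10.454 (√(r²−h²) with h=0.98 from center); the r=3 cylinder at (1, 15) contributes a regular 6-gon of circumradius 3; the r=9.5 cylinder at (8, 10.5) gives a regular 6-gon of circumradius 9.5 (constant along its height); After the difference (first − rest): starting from the r=10.5 sphere, the r=3 cylinder at (1, 15) misses the remaining region (no effect); the r=9.5 cylinder at (8, 10.5) partially overlaps it — only the 39.95 mm² overlap (of its 234.48 mm²) is removed, clipping the outline — 1 connected region. Overall, the cross-section is a single solid region. The nearest boundary edge runs (-10.45, 0.00)→(-5.23, 9.05); distance from the point to it = 2.80 mm. The point is inside the cross-section and 2.80 mm from the nearest boundary — more than the 0.8 mm shell width (2 × 0.4), so it's in the infill interior.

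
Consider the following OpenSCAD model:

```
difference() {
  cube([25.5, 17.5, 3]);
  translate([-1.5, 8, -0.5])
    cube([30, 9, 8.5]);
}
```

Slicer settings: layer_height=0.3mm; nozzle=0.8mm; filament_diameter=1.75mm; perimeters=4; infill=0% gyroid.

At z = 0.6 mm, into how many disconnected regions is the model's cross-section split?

At z = 0.6 mm: the 25.5×17.5 cube contributes its full rectangle; the 30×9 cube at (-1.5, 8) contributes its full rectangle; Subtracting the remaining from the first: starting from the 25.5×17.5 cube, the 30×9 cube at (-1.5, 8) partially overlaps it — only the 229.50 mm² overlap (of its 270.00 mm²) is removed, clipping the outline — 2 connected regions. The result has 2 disconnected regions.

2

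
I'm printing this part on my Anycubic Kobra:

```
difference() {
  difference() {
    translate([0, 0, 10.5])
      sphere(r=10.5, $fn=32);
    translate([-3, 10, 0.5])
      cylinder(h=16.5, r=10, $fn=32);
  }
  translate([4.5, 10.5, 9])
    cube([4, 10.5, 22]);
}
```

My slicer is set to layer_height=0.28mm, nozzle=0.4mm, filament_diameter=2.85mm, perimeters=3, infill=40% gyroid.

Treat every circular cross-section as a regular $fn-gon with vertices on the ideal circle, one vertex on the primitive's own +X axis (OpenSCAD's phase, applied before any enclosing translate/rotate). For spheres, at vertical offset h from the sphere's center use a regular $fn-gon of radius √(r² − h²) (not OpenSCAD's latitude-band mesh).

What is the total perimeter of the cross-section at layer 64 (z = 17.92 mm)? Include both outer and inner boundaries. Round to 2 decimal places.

46.60 mm

At z = 17.92 mm: the r=10.5 sphere slices to a regular 32-gon of circumradius 7.429 (√(r²−h²) with h=7.42 from center) (perimeter = 2·32·7.429·sin(180°/32) = 46.60 mm); the cylinder at (-3, 10) is absent (z outside [0.5, 17]); After the difference (first − rest): none of the subtracted shapes is present at this height, so the r=10.5 sphere is unchanged — boundary = 46.60 mm; the cube at (4.5, 10.5) is present — its section is the full 4×10.5 rectangle (perimeter 29.00 mm); After the difference (first − rest): starting from the result so far, the 4×10.5 cube at (4.5, 10.5) misses the remaining region (no effect) — boundary = 46.60 mm. Overall, the cross-section is a single solid region. Total boundary length (outer) = 46.60 mm.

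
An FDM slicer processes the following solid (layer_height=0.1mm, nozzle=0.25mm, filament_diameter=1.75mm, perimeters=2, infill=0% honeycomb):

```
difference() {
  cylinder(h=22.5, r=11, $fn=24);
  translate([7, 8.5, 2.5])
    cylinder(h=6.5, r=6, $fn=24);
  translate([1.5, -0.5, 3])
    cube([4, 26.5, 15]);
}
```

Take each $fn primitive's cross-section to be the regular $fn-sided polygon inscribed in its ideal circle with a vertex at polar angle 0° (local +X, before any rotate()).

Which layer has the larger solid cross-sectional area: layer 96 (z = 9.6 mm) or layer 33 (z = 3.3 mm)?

layer 96 (z = 9.6 mm)

Layer 96 (z = 9.6): the r=11 cylinder contributes a regular 24-gon of circumradius 11 (area = (24/2)·11.000²·sin(360°/24) = 375.81 mm²); the cylinder at (7, 8.5) is absent (z outside [2.5, 9]); the 4×26.5 cube at (1.5, -0.5) contributes its full rectangle (area 106.00 mm²); Subtracting the remaining from the first: starting from the r=11 cylinder (375.81 mm²), the 4×26.5 cube at (1.5, -0.5) partially overlaps it — only the 43.16 mm² overlap (of its 106.00 mm²) is removed, clipping the outline — area = 332.64 mm². So its area = 332.64 mm². Layer 33 (z = 3.3): the r=11 cylinder contributes a regular 24-gon of circumradius 11 (area = (24/2)·11.000²·sin(360°/24) = 375.81 mm²); the r=6 cylinder at (7, 8.5) gives a regular 24-gon of circumradius 6 (constant along its height) (area = (24/2)·6.000²·sin(360°/24) = 111.81 mm²); the cube at (1.5, -0.5) is present — its section is the full 4×26.5 rectangle (area 106.00 mm²); After the difference (first − rest): starting from the r=11 cylinder (375.81 mm²), the r=6 cylinder at (7, 8.5) partially overlaps it — only the 48.53 mm² overlap (of its 111.81 mm²) is removed, clipping the outline; the 4×26.5 cube at (1.5, -0.5) partially overlaps it — only the 17.62 mm² overlap (of its 106.00 mm²) is removed, clipping the outline — area = 309.66 mm². So its area = 309.66 mm². Layer 96 is larger (332.64 vs 309.66 mm²).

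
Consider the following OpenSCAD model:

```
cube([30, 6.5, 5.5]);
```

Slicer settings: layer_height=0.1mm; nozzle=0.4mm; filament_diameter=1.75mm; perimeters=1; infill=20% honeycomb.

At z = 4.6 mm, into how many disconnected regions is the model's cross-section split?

1

At z = 4.6 mm: the cube (footprint 30×6.5) is included at this height. The result has 1 disconnected region.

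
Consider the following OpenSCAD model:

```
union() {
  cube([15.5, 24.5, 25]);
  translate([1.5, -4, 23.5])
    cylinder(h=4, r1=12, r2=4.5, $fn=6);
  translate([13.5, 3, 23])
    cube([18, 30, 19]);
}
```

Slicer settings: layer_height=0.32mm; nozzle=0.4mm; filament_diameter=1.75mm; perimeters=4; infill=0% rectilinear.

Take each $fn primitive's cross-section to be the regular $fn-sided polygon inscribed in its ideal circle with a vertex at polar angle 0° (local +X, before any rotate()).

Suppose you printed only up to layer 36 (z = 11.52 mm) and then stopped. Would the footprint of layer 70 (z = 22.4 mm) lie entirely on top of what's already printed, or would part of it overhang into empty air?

Compare the two slices. At z = 11.52: the cube is present — its section is the full 15.5×24.5 rectangle (area 379.75 mm²); the cone at (1.5, -4) does not reach this height (z outside [23.5, 27.5]); the cube at (13.5, 3) does not reach this height (z outside [23, 42]); Combining (union): only the 15.5×24.5 cube is present, so the union is just that shape — area = 379.75 mm². At z = 22.4: the cube (footprint 15.5×24.5) is included at this height (area 379.75 mm²); the cone at (1.5, -4) does not reach this height (z outside [23.5, 27.5]); the cube at (13.5, 3) is not intersected at this z (z outside [23, 42]); Taking the union: only the 15.5×24.5 cube is present, so the union is just that shape — area = 379.75 mm². Checking containment: the cross-section at z = 22.4 is a subset of the cross-section at z = 11.52.

entirely on top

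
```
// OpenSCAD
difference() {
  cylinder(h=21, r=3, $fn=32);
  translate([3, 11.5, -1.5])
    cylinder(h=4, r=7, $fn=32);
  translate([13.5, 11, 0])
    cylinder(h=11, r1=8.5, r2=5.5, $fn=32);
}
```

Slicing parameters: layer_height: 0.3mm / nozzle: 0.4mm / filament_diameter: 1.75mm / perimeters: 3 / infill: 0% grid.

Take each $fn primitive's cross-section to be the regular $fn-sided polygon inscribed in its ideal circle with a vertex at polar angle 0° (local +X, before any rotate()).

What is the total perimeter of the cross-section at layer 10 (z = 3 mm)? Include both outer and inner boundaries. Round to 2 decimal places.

At z = 3 mm: the r=3 cylinder gives a regular 32-gon of circumradius 3 (constant along its height) (perimeter = 2·32·3.000·sin(180°/32) = 18.82 mm); the cylinder at (3, 11.5) does not reach this height (z outside [-1.5, 2.5]); the cone at (13.5, 11): at t=0.273 of its height the radius interpolates to r₁+(r₂−r₁)t = 7.682, giving a regular 32-gon of that circumradius (perimeter = 2·32·7.682·sin(180°/32) = 48.19 mm); Subtracting the remaining from the first: starting from the r=3 cylinder, the cone at (13.5, 11) misses the remaining region (no effect) — boundary = 18.82 mm. Overall, the cross-section is a single solid region. Total boundary length (outer) = 18.82 mm.

18.82 mm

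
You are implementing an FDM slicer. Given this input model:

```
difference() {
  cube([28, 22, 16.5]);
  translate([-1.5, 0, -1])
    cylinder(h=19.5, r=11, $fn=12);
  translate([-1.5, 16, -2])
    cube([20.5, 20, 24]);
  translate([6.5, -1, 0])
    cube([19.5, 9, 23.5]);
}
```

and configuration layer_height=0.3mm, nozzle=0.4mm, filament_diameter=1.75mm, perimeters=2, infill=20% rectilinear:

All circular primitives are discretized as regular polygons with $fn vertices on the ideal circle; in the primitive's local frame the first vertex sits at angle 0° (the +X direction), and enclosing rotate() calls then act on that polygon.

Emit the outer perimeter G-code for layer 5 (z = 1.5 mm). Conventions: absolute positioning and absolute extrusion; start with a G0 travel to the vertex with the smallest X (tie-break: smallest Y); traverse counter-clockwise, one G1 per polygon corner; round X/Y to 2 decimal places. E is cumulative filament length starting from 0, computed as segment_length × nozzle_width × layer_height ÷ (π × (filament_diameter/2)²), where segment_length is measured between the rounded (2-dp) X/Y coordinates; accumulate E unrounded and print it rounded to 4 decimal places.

At z = 1.5 mm: the cube (footprint 28×22) is included at this height; the r=11 cylinder at (-1.5, 0) gives a regular 12-gon of circumradius 11 (constant along its height); the cube at (-1.5, 16) is present — its section is the full 20.5×20 rectangle; the cube at (6.5, -1) (footprint 19.5×9) is included at this height; After the difference (first − rest): starting from the 28×22 cube, the r=11 cylinder at (-1.5, 0) partially overlaps it — only the 74.55 mm² overlap (of its 363.00 mm²) is removed, clipping the outline; the 20.5×20 cube at (-1.5, 16) partially overlaps it — only the 114.00 mm² overlap (of its 410.00 mm²) is removed, clipping the outline; the 19.5×9 cube at (6.5, -1) partially overlaps it — only the 142.39 mm² overlap (of its 175.50 mm²) is removed, clipping the outline — 1 connected region. The outline is a single polygon with 11 vertices. Extrusion per mm of travel: 0.4 × 0.3 / (π × 0.875²) = 0.049890. Accumulating E over each segment gives final E = 4.9664.

G0 X0.00 Y10.60 Z1.50
G1 X4.00 Y9.53 E0.2066
G1 X6.50 Y7.03 E0.3830
G1 X6.50 Y8.00 E0.4314
G1 X26.00 Y8.00 E1.4042
G1 X26.00 Y0.00 E1.8033
G1 X28.00 Y0.00 E1.9031
G1 X28.00 Y22.00 E3.0007
G1 X19.00 Y22.00 E3.4497
G1 X19.00 Y16.00 E3.7491
G1 X0.00 Y16.00 E4.6970
G1 X0.00 Y10.60 E4.9664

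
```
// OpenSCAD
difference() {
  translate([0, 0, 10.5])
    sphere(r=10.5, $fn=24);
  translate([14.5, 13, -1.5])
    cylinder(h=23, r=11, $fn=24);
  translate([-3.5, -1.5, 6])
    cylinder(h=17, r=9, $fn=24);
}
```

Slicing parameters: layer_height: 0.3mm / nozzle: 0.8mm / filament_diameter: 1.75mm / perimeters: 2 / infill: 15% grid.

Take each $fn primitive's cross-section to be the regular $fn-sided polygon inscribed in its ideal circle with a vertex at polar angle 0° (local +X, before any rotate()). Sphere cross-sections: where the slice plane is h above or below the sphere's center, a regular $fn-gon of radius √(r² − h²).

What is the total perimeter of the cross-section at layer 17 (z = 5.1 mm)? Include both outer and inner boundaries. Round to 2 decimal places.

At z = 5.1 mm: the r=10.5 sphere contributes a regular 24-gon of circumradius √(10.5²−5.4²) = 9.005 (perimeter = 2·24·9.005·sin(180°/24) = 56.42 mm); the r=11 cylinder at (14.5, 13) contributes a regular 24-gon of circumradius 11 (perimeter = 2·24·11.000·sin(180°/24) = 68.92 mm); the cylinder at (-3.5, -1.5) is absent (z outside [6, 23]); Taking the first minus the rest: starting from the r=10.5 sphere, the r=11 cylinder at (14.5, 13) partially overlaps it — only the 1.11 mm² overlap (of its 375.81 mm²) is removed, clipping the outline — boundary = 56.41 mm. Overall, the cross-section is a single solid region. Total boundary length (outer) = 56.41 mm.

56.41 mm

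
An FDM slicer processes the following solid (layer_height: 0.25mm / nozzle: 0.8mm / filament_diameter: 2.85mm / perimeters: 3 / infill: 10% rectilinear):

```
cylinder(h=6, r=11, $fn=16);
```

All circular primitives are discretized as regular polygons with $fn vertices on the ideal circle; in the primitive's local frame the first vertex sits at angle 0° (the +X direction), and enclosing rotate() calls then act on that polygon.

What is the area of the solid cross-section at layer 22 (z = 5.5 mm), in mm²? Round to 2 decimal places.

370.44 mm²

At z = 5.5 mm: the cylinder: section is a regular 16-gon, circumradius r=11 (area = (16/2)·11.000²·sin(360°/16) = 370.44 mm²). Overall, the cross-section is a single solid region. Net area = 370.44 mm².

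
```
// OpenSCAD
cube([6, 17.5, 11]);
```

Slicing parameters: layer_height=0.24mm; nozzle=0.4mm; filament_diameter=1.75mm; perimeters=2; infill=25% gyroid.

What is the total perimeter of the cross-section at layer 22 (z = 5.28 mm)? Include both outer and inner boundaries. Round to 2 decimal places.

At z = 5.28 mm: the 6×17.5 cube contributes its full rectangle (perimeter 47.00 mm). Overall, the cross-section is a single solid region. Total boundary length (outer) = 47.00 mm.

47.00 mm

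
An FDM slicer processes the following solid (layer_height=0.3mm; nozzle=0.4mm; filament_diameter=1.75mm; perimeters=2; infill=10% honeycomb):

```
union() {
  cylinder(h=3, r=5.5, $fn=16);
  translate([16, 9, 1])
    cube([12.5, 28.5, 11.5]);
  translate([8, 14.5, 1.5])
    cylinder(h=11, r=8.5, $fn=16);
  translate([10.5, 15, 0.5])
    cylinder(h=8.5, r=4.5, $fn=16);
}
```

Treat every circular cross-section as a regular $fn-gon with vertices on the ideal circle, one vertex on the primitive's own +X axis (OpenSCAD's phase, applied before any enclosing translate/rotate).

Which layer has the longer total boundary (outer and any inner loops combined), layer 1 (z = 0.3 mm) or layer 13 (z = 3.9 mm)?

Layer 1 (z = 0.3): the r=5.5 cylinder gives a regular 16-gon of circumradius 5.5 (constant along its height) (perimeter = 2·16·5.500·sin(180°/16) = 34.34 mm); the cube at (16, 9) is absent (z outside [1, 12.5]); the cylinder at (8, 14.5) is not intersected at this z (z outside [1.5, 12.5]); the cylinder at (10.5, 15) is not intersected at this z (z outside [0.5, 9]); Taking the union: only the r=5.5 cylinder is present, so the union is just that shape — boundary = 34.34 mm. So its perimeter = 34.34 mm. Layer 13 (z = 3.9): the cylinder does not reach this height (z outside [0, 3]); the 12.5×28.5 cube at (16, 9) contributes its full rectangle (perimeter 82.00 mm); the r=8.5 cylinder at (8, 14.5) contributes a regular 16-gon of circumradius 8.5 (perimeter = 2·16·8.500·sin(180°/16) = 53.06 mm); the cylinder at (10.5, 15): section is a regular 16-gon, circumradius r=4.5 (perimeter = 2·16·4.500·sin(180°/16) = 28.09 mm); Merging all regions: the regions partially overlap (shared area 63.25 mm²), so the edge portions inside another operand are dropped and the merged outline is re-measured after clipping — boundary = 124.91 mm. So its perimeter = 124.91 mm. Layer 13 is larger (124.91 vs 34.34 mm).

layer 13 (z = 3.9 mm)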